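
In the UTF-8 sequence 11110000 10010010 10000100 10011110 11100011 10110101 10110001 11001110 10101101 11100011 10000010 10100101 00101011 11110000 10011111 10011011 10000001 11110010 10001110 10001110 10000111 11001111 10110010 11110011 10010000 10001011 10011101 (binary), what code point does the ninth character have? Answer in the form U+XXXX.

Offset 0: leading byte 0xF0 = 11110000 → 4-byte char #1 = F0 92 84 9E.
Offset 4: leading byte 0xE3 = 11100011 → 3-byte char #2 = E3 B5 B1.
Offset 7: leading byte 0xCE = 11001110 → 2-byte char #3 = CE AD.
Offset 9: leading byte 0xE3 = 11100011 → 3-byte char #4 = E3 82 A5.
Offset 12: leading byte 0x2B = 00101011 → 1-byte char #5 = 2B.
Offset 13: leading byte 0xF0 = 11110000 → 4-byte char #6 = F0 9F 9B 81.
Offset 17: leading byte 0xF2 = 11110010 → 4-byte char #7 = F2 8E 8E 87.
Offset 21: leading byte 0xCF = 11001111 → 2-byte char #8 = CF B2.
Offset 23: leading byte 0xF3 = 11110011 → 4-byte char #9 = F3 90 8B 9D.
Leading byte 0xF3 = 11110011 matches 11110xxx → 4-byte sequence.
Byte 1: 0xF3 = 11110011, payload 011 (3 bits).
Byte 2: 0x90 = 10010000 (10xxxxxx ✓), payload 010000.
Byte 3: 0x8B = 10001011 (10xxxxxx ✓), payload 001011.
Byte 4: 0x9D = 10011101 (10xxxxxx ✓), payload 011101.
Concatenate: 011010000001011011101 = 0xD02DD (21 bits → U+D02DD).

U+D02DD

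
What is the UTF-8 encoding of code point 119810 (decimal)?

U+1D402 = 0x1D402 = 119810 decimal. In range U+10000–U+10FFFF → 4-byte form: 11110xxx 10xxxxxx 10xxxxxx 10xxxxxx.
Binary (21 bits): 000011101010000000010.
Split 3+6+6+6: 000 | 011101 | 010000 | 000010.
Byte 1: 11110000 = 0xF0.
Byte 2: 10011101 = 0x9D.
Byte 3: 10010000 = 0x90.
Byte 4: 10000010 = 0x82.

F0 9D 90 82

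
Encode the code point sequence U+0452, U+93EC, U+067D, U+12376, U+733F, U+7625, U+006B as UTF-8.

U+0452: 2-byte form → D1 92.
U+93EC: 3-byte form → E9 8F AC.
U+067D: 2-byte form → D9 BD.
U+12376: 4-byte form → F0 92 8D B6.
U+733F: 3-byte form → E7 8C BF.
U+7625: 3-byte form → E7 98 A5.
U+006B: 1-byte form → 6B.
Concatenated (18 bytes): D1 92 E9 8F AC D9 BD F0 92 8D B6 E7 8C BF E7 98 A5 6B.

D1 92 E9 8F AC D9 BD F0 92 8D B6 E7 8C BF E7 98 A5 6B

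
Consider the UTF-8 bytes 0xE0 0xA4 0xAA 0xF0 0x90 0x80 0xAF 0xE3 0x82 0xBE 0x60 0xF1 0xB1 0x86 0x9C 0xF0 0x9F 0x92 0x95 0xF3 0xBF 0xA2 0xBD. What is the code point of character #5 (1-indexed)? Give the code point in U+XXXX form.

Offset 0: leading byte 0xE0 = 11100000 → 3-byte char #1 = E0 A4 AA.
Offset 3: leading byte 0xF0 = 11110000 → 4-byte char #2 = F0 90 80 AF.
Offset 7: leading byte 0xE3 = 11100011 → 3-byte char #3 = E3 82 BE.
Offset 10: leading byte 0x60 = 01100000 → 1-byte char #4 = 60.
Offset 11: leading byte 0xF1 = 11110001 → 4-byte char #5 = F1 B1 86 9C.
Leading byte 0xF1 = 11110001 matches 11110xxx → 4-byte sequence.
Byte 1: 0xF1 = 11110001, payload 001 (3 bits).
Byte 2: 0xB1 = 10110001 (10xxxxxx ✓), payload 110001.
Byte 3: 0x86 = 10000110 (10xxxxxx ✓), payload 000110.
Byte 4: 0x9C = 10011100 (10xxxxxx ✓), payload 011100.
Concatenate: 001110001000110011100 = 0x7119C (21 bits → U+7119C).

U+7119C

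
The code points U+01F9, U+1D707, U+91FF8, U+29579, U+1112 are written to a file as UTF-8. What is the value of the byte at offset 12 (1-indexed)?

1-indexed offset 12 is 0-indexed offset 11.
U+01F9 → 2-byte form C7 B9 at offsets 0–1.
U+1D707 → 4-byte form F0 9D 9C 87 at offsets 2–5.
U+91FF8 → 4-byte form F2 91 BF B8 at offsets 6–9.
U+29579 → 4-byte form F0 A9 95 B9 at offsets 10–13.
Offset 11 falls in char 4's range; it's byte 2 of F0 A9 95 B9 = 0xA9.

0xA9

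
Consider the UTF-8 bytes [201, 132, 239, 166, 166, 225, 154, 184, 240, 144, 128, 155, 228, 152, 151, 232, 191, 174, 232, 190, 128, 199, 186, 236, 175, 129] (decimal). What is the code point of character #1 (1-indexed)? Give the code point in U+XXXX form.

U+0244

Offset 0: leading byte 0xC9 = 11001001 → 2-byte char #1 = C9 84.
Leading byte 0xC9 = 11001001 matches 110xxxxx → 2-byte sequence.
Byte 1: 0xC9 = 11001001, payload 01001 (5 bits).
Byte 2: 0x84 = 10000100 (10xxxxxx ✓), payload 000100.
Concatenate: 01001000100 = 0x244 (11 bits → U+0244).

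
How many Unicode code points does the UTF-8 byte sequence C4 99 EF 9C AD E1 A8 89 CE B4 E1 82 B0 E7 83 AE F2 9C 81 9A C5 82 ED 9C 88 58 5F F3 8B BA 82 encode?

12

Byte at offset 0: 0xC4 = 11000100 → 2-byte char (#1). Advance 2.
Byte at offset 2: 0xEF = 11101111 → 3-byte char (#2). Advance 3.
Byte at offset 5: 0xE1 = 11100001 → 3-byte char (#3). Advance 3.
Byte at offset 8: 0xCE = 11001110 → 2-byte char (#4). Advance 2.
Byte at offset 10: 0xE1 = 11100001 → 3-byte char (#5). Advance 3.
Byte at offset 13: 0xE7 = 11100111 → 3-byte char (#6). Advance 3.
Byte at offset 16: 0xF2 = 11110010 → 4-byte char (#7). Advance 4.
Byte at offset 20: 0xC5 = 11000101 → 2-byte char (#8). Advance 2.
Byte at offset 22: 0xED = 11101101 → 3-byte char (#9). Advance 3.
Byte at offset 25: 0x58 = 01011000 → 1-byte char (#10). Advance 1.
Byte at offset 26: 0x5F = 01011111 → 1-byte char (#11). Advance 1.
Byte at offset 27: 0xF3 = 11110011 → 4-byte char (#12). Advance 4.
Reached end at offset 31 after 12 code points.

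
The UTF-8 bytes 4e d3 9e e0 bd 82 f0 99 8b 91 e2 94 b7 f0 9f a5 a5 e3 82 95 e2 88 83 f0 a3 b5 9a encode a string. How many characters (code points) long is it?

9

Byte at offset 0: 0x4E = 01001110 → 1-byte char (#1). Advance 1.
Byte at offset 1: 0xD3 = 11010011 → 2-byte char (#2). Advance 2.
Byte at offset 3: 0xE0 = 11100000 → 3-byte char (#3). Advance 3.
Byte at offset 6: 0xF0 = 11110000 → 4-byte char (#4). Advance 4.
Byte at offset 10: 0xE2 = 11100010 → 3-byte char (#5). Advance 3.
Byte at offset 13: 0xF0 = 11110000 → 4-byte char (#6). Advance 4.
Byte at offset 17: 0xE3 = 11100011 → 3-byte char (#7). Advance 3.
Byte at offset 20: 0xE2 = 11100010 → 3-byte char (#8). Advance 3.
Byte at offset 23: 0xF0 = 11110000 → 4-byte char (#9). Advance 4.
Reached end at offset 27 after 9 code points.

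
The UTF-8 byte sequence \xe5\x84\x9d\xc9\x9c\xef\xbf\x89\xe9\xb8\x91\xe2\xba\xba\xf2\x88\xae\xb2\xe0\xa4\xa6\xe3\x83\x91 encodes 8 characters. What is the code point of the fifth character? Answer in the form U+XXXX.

Offset 0: leading byte 0xE5 = 11100101 → 3-byte char #1 = E5 84 9D.
Offset 3: leading byte 0xC9 = 11001001 → 2-byte char #2 = C9 9C.
Offset 5: leading byte 0xEF = 11101111 → 3-byte char #3 = EF BF 89.
Offset 8: leading byte 0xE9 = 11101001 → 3-byte char #4 = E9 B8 91.
Offset 11: leading byte 0xE2 = 11100010 → 3-byte char #5 = E2 BA BA.
Leading byte 0xE2 = 11100010 matches 1110xxxx → 3-byte sequence.
Byte 1: 0xE2 = 11100010, payload 0010 (4 bits).
Byte 2: 0xBA = 10111010 (10xxxxxx ✓), payload 111010.
Byte 3: 0xBA = 10111010 (10xxxxxx ✓), payload 111010.
Concatenate: 0010111010111010 = 0x2EBA (16 bits → U+2EBA).

U+2EBA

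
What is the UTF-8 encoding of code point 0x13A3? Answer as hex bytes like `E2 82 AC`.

E1 8E A3

U+13A3 = 0x13A3 = 5027 decimal. In range U+0800–U+FFFF → 3-byte form: 1110xxxx 10xxxxxx 10xxxxxx.
Binary (16 bits): 0001001110100011.
Split 4+6+6: 0001 | 001110 | 100011.
Byte 1: 11100001 = 0xE1.
Byte 2: 10001110 = 0x8E.
Byte 3: 10100011 = 0xA3.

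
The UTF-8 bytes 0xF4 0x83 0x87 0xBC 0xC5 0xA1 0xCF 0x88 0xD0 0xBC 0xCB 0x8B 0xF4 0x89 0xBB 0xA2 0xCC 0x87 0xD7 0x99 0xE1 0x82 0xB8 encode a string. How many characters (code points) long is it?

9

Byte at offset 0: 0xF4 = 11110100 → 4-byte char (#1). Advance 4.
Byte at offset 4: 0xC5 = 11000101 → 2-byte char (#2). Advance 2.
Byte at offset 6: 0xCF = 11001111 → 2-byte char (#3). Advance 2.
Byte at offset 8: 0xD0 = 11010000 → 2-byte char (#4). Advance 2.
Byte at offset 10: 0xCB = 11001011 → 2-byte char (#5). Advance 2.
Byte at offset 12: 0xF4 = 11110100 → 4-byte char (#6). Advance 4.
Byte at offset 16: 0xCC = 11001100 → 2-byte char (#7). Advance 2.
Byte at offset 18: 0xD7 = 11010111 → 2-byte char (#8). Advance 2.
Byte at offset 20: 0xE1 = 11100001 → 3-byte char (#9). Advance 3.
Reached end at offset 23 after 9 code points.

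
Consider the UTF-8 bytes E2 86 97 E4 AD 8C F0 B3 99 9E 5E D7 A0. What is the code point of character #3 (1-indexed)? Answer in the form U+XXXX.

Offset 0: leading byte 0xE2 = 11100010 → 3-byte char #1 = E2 86 97.
Offset 3: leading byte 0xE4 = 11100100 → 3-byte char #2 = E4 AD 8C.
Offset 6: leading byte 0xF0 = 11110000 → 4-byte char #3 = F0 B3 99 9E.
Leading byte 0xF0 = 11110000 matches 11110xxx → 4-byte sequence.
Byte 1: 0xF0 = 11110000, payload 000 (3 bits).
Byte 2: 0xB3 = 10110011 (10xxxxxx ✓), payload 110011.
Byte 3: 0x99 = 10011001 (10xxxxxx ✓), payload 011001.
Byte 4: 0x9E = 10011110 (10xxxxxx ✓), payload 011110.
Concatenate: 000110011011001011110 = 0x3365E (21 bits → U+3365E).

U+3365E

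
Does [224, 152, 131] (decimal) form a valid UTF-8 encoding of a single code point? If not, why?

invalid (overlong encoding)

Leading byte 0xE0 = 11100000 → 3-byte form.
Continuation bytes all match 10xxxxxx. Payload decodes to 0x603.
But 0x603 < 0x800, the minimum for a 3-byte sequence — this is an overlong encoding.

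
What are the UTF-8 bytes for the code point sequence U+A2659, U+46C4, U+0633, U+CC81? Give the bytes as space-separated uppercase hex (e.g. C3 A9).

U+A2659: 4-byte form → F2 A2 99 99.
U+46C4: 3-byte form → E4 9B 84.
U+0633: 2-byte form → D8 B3.
U+CC81: 3-byte form → EC B2 81.
Concatenated (12 bytes): F2 A2 99 99 E4 9B 84 D8 B3 EC B2 81.

F2 A2 99 99 E4 9B 84 D8 B3 EC B2 81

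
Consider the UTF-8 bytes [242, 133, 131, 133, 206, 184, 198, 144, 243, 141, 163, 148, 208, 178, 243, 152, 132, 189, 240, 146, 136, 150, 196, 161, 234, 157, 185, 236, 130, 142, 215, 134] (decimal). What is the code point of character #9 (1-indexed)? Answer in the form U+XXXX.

U+A779

Offset 0: leading byte 0xF2 = 11110010 → 4-byte char #1 = F2 85 83 85.
Offset 4: leading byte 0xCE = 11001110 → 2-byte char #2 = CE B8.
Offset 6: leading byte 0xC6 = 11000110 → 2-byte char #3 = C6 90.
Offset 8: leading byte 0xF3 = 11110011 → 4-byte char #4 = F3 8D A3 94.
Offset 12: leading byte 0xD0 = 11010000 → 2-byte char #5 = D0 B2.
Offset 14: leading byte 0xF3 = 11110011 → 4-byte char #6 = F3 98 84 BD.
Offset 18: leading byte 0xF0 = 11110000 → 4-byte char #7 = F0 92 88 96.
Offset 22: leading byte 0xC4 = 11000100 → 2-byte char #8 = C4 A1.
Offset 24: leading byte 0xEA = 11101010 → 3-byte char #9 = EA 9D B9.
Leading byte 0xEA = 11101010 matches 1110xxxx → 3-byte sequence.
Byte 1: 0xEA = 11101010, payload 1010 (4 bits).
Byte 2: 0x9D = 10011101 (10xxxxxx ✓), payload 011101.
Byte 3: 0xB9 = 10111001 (10xxxxxx ✓), payload 111001.
Concatenate: 1010011101111001 = 0xA779 (16 bits → U+A779).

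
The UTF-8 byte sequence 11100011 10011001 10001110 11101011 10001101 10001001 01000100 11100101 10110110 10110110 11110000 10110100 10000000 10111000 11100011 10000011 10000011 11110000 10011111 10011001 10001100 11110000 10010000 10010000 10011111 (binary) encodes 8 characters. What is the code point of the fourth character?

Offset 0: leading byte 0xE3 = 11100011 → 3-byte char #1 = E3 99 8E.
Offset 3: leading byte 0xEB = 11101011 → 3-byte char #2 = EB 8D 89.
Offset 6: leading byte 0x44 = 01000100 → 1-byte char #3 = 44.
Offset 7: leading byte 0xE5 = 11100101 → 3-byte char #4 = E5 B6 B6.
Leading byte 0xE5 = 11100101 matches 1110xxxx → 3-byte sequence.
Byte 1: 0xE5 = 11100101, payload 0101 (4 bits).
Byte 2: 0xB6 = 10110110 (10xxxxxx ✓), payload 110110.
Byte 3: 0xB6 = 10110110 (10xxxxxx ✓), payload 110110.
Concatenate: 0101110110110110 = 0x5DB6 (16 bits → U+5DB6).

U+5DB6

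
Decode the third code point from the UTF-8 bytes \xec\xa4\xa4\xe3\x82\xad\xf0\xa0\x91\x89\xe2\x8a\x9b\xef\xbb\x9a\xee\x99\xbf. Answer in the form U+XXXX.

Offset 0: leading byte 0xEC = 11101100 → 3-byte char #1 = EC A4 A4.
Offset 3: leading byte 0xE3 = 11100011 → 3-byte char #2 = E3 82 AD.
Offset 6: leading byte 0xF0 = 11110000 → 4-byte char #3 = F0 A0 91 89.
Leading byte 0xF0 = 11110000 matches 11110xxx → 4-byte sequence.
Byte 1: 0xF0 = 11110000, payload 000 (3 bits).
Byte 2: 0xA0 = 10100000 (10xxxxxx ✓), payload 100000.
Byte 3: 0x91 = 10010001 (10xxxxxx ✓), payload 010001.
Byte 4: 0x89 = 10001001 (10xxxxxx ✓), payload 001001.
Concatenate: 000100000010001001001 = 0x20449 (21 bits → U+20449).

U+20449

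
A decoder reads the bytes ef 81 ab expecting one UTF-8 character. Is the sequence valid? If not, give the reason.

Leading byte 0xEF = 11101111 → 3-byte form.
Continuation bytes 0x81=10000001, 0xAB=10101011 all match 10xxxxxx.
Decoded value 0xF06B is ≥ 0x800 (shortest form) and not a surrogate.

valid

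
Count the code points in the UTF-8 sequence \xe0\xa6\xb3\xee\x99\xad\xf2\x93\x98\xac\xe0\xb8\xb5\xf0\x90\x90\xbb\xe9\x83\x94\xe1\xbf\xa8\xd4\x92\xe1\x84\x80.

9

Byte at offset 0: 0xE0 = 11100000 → 3-byte char (#1). Advance 3.
Byte at offset 3: 0xEE = 11101110 → 3-byte char (#2). Advance 3.
Byte at offset 6: 0xF2 = 11110010 → 4-byte char (#3). Advance 4.
Byte at offset 10: 0xE0 = 11100000 → 3-byte char (#4). Advance 3.
Byte at offset 13: 0xF0 = 11110000 → 4-byte char (#5). Advance 4.
Byte at offset 17: 0xE9 = 11101001 → 3-byte char (#6). Advance 3.
Byte at offset 20: 0xE1 = 11100001 → 3-byte char (#7). Advance 3.
Byte at offset 23: 0xD4 = 11010100 → 2-byte char (#8). Advance 2.
Byte at offset 25: 0xE1 = 11100001 → 3-byte char (#9). Advance 3.
Reached end at offset 28 after 9 code points.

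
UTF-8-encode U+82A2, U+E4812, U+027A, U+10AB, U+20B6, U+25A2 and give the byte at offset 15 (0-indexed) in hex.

0xE2

U+82A2 → 3-byte form E8 8A A2 at offsets 0–2.
U+E4812 → 4-byte form F3 A4 A0 92 at offsets 3–6.
U+027A → 2-byte form C9 BA at offsets 7–8.
U+10AB → 3-byte form E1 82 AB at offsets 9–11.
U+20B6 → 3-byte form E2 82 B6 at offsets 12–14.
U+25A2 → 3-byte form E2 96 A2 at offsets 15–17.
Offset 15 falls in char 6's range; it's byte 1 of E2 96 A2 = 0xE2.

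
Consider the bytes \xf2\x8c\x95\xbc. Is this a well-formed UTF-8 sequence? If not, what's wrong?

valid

Leading byte 0xF2 = 11110010 → 4-byte form.
Continuation bytes 0x8C=10001100, 0x95=10010101, 0xBC=10111100 all match 10xxxxxx.
Decoded value 0x8C57C is ≥ 0x10000 (shortest form) and not a surrogate.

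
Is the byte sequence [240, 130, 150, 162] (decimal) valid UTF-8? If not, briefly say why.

Leading byte 0xF0 = 11110000 → 4-byte form.
Continuation bytes all match 10xxxxxx. Payload decodes to 0x25A2.
But 0x25A2 < 0x10000, the minimum for a 4-byte sequence — this is an overlong encoding.

invalid (overlong encoding)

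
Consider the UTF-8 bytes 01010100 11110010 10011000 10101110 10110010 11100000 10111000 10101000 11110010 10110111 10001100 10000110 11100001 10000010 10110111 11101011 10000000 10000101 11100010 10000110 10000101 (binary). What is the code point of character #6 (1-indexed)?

U+B005

Offset 0: leading byte 0x54 = 01010100 → 1-byte char #1 = 54.
Offset 1: leading byte 0xF2 = 11110010 → 4-byte char #2 = F2 98 AE B2.
Offset 5: leading byte 0xE0 = 11100000 → 3-byte char #3 = E0 B8 A8.
Offset 8: leading byte 0xF2 = 11110010 → 4-byte char #4 = F2 B7 8C 86.
Offset 12: leading byte 0xE1 = 11100001 → 3-byte char #5 = E1 82 B7.
Offset 15: leading byte 0xEB = 11101011 → 3-byte char #6 = EB 80 85.
Leading byte 0xEB = 11101011 matches 1110xxxx → 3-byte sequence.
Byte 1: 0xEB = 11101011, payload 1011 (4 bits).
Byte 2: 0x80 = 10000000 (10xxxxxx ✓), payload 000000.
Byte 3: 0x85 = 10000101 (10xxxxxx ✓), payload 000101.
Concatenate: 1011000000000101 = 0xB005 (16 bits → U+B005).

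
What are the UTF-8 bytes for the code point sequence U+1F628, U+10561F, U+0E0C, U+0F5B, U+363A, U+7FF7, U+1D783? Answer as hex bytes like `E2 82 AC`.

U+1F628: 4-byte form → F0 9F 98 A8.
U+10561F: 4-byte form → F4 85 98 9F.
U+0E0C: 3-byte form → E0 B8 8C.
U+0F5B: 3-byte form → E0 BD 9B.
U+363A: 3-byte form → E3 98 BA.
U+7FF7: 3-byte form → E7 BF B7.
U+1D783: 4-byte form → F0 9D 9E 83.
Concatenated (24 bytes): F0 9F 98 A8 F4 85 98 9F E0 B8 8C E0 BD 9B E3 98 BA E7 BF B7 F0 9D 9E 83.

F0 9F 98 A8 F4 85 98 9F E0 B8 8C E0 BD 9B E3 98 BA E7 BF B7 F0 9D 9E 83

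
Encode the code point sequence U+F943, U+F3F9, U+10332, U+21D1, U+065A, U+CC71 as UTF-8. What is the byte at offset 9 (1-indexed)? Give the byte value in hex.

0x8C

1-indexed offset 9 is 0-indexed offset 8.
U+F943 → 3-byte form EF A5 83 at offsets 0–2.
U+F3F9 → 3-byte form EF 8F B9 at offsets 3–5.
U+10332 → 4-byte form F0 90 8C B2 at offsets 6–9.
Offset 8 falls in char 3's range; it's byte 3 of F0 90 8C B2 = 0x8C.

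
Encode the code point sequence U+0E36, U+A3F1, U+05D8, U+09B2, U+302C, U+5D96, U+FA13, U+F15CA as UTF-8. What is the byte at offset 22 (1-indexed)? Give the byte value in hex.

0xB1

1-indexed offset 22 is 0-indexed offset 21.
U+0E36 → 3-byte form E0 B8 B6 at offsets 0–2.
U+A3F1 → 3-byte form EA 8F B1 at offsets 3–5.
U+05D8 → 2-byte form D7 98 at offsets 6–7.
U+09B2 → 3-byte form E0 A6 B2 at offsets 8–10.
U+302C → 3-byte form E3 80 AC at offsets 11–13.
U+5D96 → 3-byte form E5 B6 96 at offsets 14–16.
U+FA13 → 3-byte form EF A8 93 at offsets 17–19.
U+F15CA → 4-byte form F3 B1 97 8A at offsets 20–23.
Offset 21 falls in char 8's range; it's byte 2 of F3 B1 97 8A = 0xB1.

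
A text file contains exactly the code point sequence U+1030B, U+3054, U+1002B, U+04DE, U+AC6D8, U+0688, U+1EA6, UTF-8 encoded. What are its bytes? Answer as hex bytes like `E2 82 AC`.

U+1030B: 4-byte form → F0 90 8C 8B.
U+3054: 3-byte form → E3 81 94.
U+1002B: 4-byte form → F0 90 80 AB.
U+04DE: 2-byte form → D3 9E.
U+AC6D8: 4-byte form → F2 AC 9B 98.
U+0688: 2-byte form → DA 88.
U+1EA6: 3-byte form → E1 BA A6.
Concatenated (22 bytes): F0 90 8C 8B E3 81 94 F0 90 80 AB D3 9E F2 AC 9B 98 DA 88 E1 BA A6.

F0 90 8C 8B E3 81 94 F0 90 80 AB D3 9E F2 AC 9B 98 DA 88 E1 BA A6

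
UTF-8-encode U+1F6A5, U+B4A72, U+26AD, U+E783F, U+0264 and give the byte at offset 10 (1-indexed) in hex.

1-indexed offset 10 is 0-indexed offset 9.
U+1F6A5 → 4-byte form F0 9F 9A A5 at offsets 0–3.
U+B4A72 → 4-byte form F2 B4 A9 B2 at offsets 4–7.
U+26AD → 3-byte form E2 9A AD at offsets 8–10.
Offset 9 falls in char 3's range; it's byte 2 of E2 9A AD = 0x9A.

0x9A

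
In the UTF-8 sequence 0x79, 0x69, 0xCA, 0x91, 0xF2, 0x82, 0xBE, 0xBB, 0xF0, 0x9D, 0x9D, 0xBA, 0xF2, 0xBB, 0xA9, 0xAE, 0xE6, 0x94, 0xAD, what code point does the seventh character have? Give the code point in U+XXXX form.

Offset 0: leading byte 0x79 = 01111001 → 1-byte char #1 = 79.
Offset 1: leading byte 0x69 = 01101001 → 1-byte char #2 = 69.
Offset 2: leading byte 0xCA = 11001010 → 2-byte char #3 = CA 91.
Offset 4: leading byte 0xF2 = 11110010 → 4-byte char #4 = F2 82 BE BB.
Offset 8: leading byte 0xF0 = 11110000 → 4-byte char #5 = F0 9D 9D BA.
Offset 12: leading byte 0xF2 = 11110010 → 4-byte char #6 = F2 BB A9 AE.
Offset 16: leading byte 0xE6 = 11100110 → 3-byte char #7 = E6 94 AD.
Leading byte 0xE6 = 11100110 matches 1110xxxx → 3-byte sequence.
Byte 1: 0xE6 = 11100110, payload 0110 (4 bits).
Byte 2: 0x94 = 10010100 (10xxxxxx ✓), payload 010100.
Byte 3: 0xAD = 10101101 (10xxxxxx ✓), payload 101101.
Concatenate: 0110010100101101 = 0x652D (16 bits → U+652D).

U+652D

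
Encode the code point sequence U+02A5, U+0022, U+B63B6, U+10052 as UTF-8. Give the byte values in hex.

CA A5 22 F2 B6 8E B6 F0 90 81 92

U+02A5: 2-byte form → CA A5.
U+0022: 1-byte form → 22.
U+B63B6: 4-byte form → F2 B6 8E B6.
U+10052: 4-byte form → F0 90 81 92.
Concatenated (11 bytes): CA A5 22 F2 B6 8E B6 F0 90 81 92.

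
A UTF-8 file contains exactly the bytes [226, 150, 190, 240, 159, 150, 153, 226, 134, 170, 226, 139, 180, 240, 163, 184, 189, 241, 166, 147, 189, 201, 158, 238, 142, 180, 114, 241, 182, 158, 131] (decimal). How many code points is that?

Byte at offset 0: 0xE2 = 11100010 → 3-byte char (#1). Advance 3.
Byte at offset 3: 0xF0 = 11110000 → 4-byte char (#2). Advance 4.
Byte at offset 7: 0xE2 = 11100010 → 3-byte char (#3). Advance 3.
Byte at offset 10: 0xE2 = 11100010 → 3-byte char (#4). Advance 3.
Byte at offset 13: 0xF0 = 11110000 → 4-byte char (#5). Advance 4.
Byte at offset 17: 0xF1 = 11110001 → 4-byte char (#6). Advance 4.
Byte at offset 21: 0xC9 = 11001001 → 2-byte char (#7). Advance 2.
Byte at offset 23: 0xEE = 11101110 → 3-byte char (#8). Advance 3.
Byte at offset 26: 0x72 = 01110010 → 1-byte char (#9). Advance 1.
Byte at offset 27: 0xF1 = 11110001 → 4-byte char (#10). Advance 4.
Reached end at offset 31 after 10 code points.

10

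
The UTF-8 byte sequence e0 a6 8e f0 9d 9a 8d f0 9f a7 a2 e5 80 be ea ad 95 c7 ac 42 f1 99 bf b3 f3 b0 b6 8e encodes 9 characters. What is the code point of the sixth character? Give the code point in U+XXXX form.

U+01EC

Offset 0: leading byte 0xE0 = 11100000 → 3-byte char #1 = E0 A6 8E.
Offset 3: leading byte 0xF0 = 11110000 → 4-byte char #2 = F0 9D 9A 8D.
Offset 7: leading byte 0xF0 = 11110000 → 4-byte char #3 = F0 9F A7 A2.
Offset 11: leading byte 0xE5 = 11100101 → 3-byte char #4 = E5 80 BE.
Offset 14: leading byte 0xEA = 11101010 → 3-byte char #5 = EA AD 95.
Offset 17: leading byte 0xC7 = 11000111 → 2-byte char #6 = C7 AC.
Leading byte 0xC7 = 11000111 matches 110xxxxx → 2-byte sequence.
Byte 1: 0xC7 = 11000111, payload 00111 (5 bits).
Byte 2: 0xAC = 10101100 (10xxxxxx ✓), payload 101100.
Concatenate: 00111101100 = 0x1EC (11 bits → U+01EC).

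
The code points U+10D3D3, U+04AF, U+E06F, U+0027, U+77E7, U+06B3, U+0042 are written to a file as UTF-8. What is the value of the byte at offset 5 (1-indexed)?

1-indexed offset 5 is 0-indexed offset 4.
U+10D3D3 → 4-byte form F4 8D 8F 93 at offsets 0–3.
U+04AF → 2-byte form D2 AF at offsets 4–5.
Offset 4 falls in char 2's range; it's byte 1 of D2 AF = 0xD2.

0xD2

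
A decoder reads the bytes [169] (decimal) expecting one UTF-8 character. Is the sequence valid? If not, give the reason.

Byte 0xA9 = 10101001 has the form 10xxxxxx — a continuation byte — but there is no preceding leading byte.

invalid (continuation byte with no leading byte)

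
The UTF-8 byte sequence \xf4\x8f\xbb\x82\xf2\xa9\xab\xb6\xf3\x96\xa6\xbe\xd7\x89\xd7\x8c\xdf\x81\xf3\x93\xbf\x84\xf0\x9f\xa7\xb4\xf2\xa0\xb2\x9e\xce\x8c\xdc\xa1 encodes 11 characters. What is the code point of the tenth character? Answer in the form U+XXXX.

U+038C

Offset 0: leading byte 0xF4 = 11110100 → 4-byte char #1 = F4 8F BB 82.
Offset 4: leading byte 0xF2 = 11110010 → 4-byte char #2 = F2 A9 AB B6.
Offset 8: leading byte 0xF3 = 11110011 → 4-byte char #3 = F3 96 A6 BE.
Offset 12: leading byte 0xD7 = 11010111 → 2-byte char #4 = D7 89.
Offset 14: leading byte 0xD7 = 11010111 → 2-byte char #5 = D7 8C.
Offset 16: leading byte 0xDF = 11011111 → 2-byte char #6 = DF 81.
Offset 18: leading byte 0xF3 = 11110011 → 4-byte char #7 = F3 93 BF 84.
Offset 22: leading byte 0xF0 = 11110000 → 4-byte char #8 = F0 9F A7 B4.
Offset 26: leading byte 0xF2 = 11110010 → 4-byte char #9 = F2 A0 B2 9E.
Offset 30: leading byte 0xCE = 11001110 → 2-byte char #10 = CE 8C.
Leading byte 0xCE = 11001110 matches 110xxxxx → 2-byte sequence.
Byte 1: 0xCE = 11001110, payload 01110 (5 bits).
Byte 2: 0x8C = 10001100 (10xxxxxx ✓), payload 001100.
Concatenate: 01110001100 = 0x38C (11 bits → U+038C).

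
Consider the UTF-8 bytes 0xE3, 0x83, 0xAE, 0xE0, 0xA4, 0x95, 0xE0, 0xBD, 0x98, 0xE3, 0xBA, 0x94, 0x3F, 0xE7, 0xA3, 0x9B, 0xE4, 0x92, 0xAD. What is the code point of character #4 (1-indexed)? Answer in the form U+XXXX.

U+3E94

Offset 0: leading byte 0xE3 = 11100011 → 3-byte char #1 = E3 83 AE.
Offset 3: leading byte 0xE0 = 11100000 → 3-byte char #2 = E0 A4 95.
Offset 6: leading byte 0xE0 = 11100000 → 3-byte char #3 = E0 BD 98.
Offset 9: leading byte 0xE3 = 11100011 → 3-byte char #4 = E3 BA 94.
Leading byte 0xE3 = 11100011 matches 1110xxxx → 3-byte sequence.
Byte 1: 0xE3 = 11100011, payload 0011 (4 bits).
Byte 2: 0xBA = 10111010 (10xxxxxx ✓), payload 111010.
Byte 3: 0x94 = 10010100 (10xxxxxx ✓), payload 010100.
Concatenate: 0011111010010100 = 0x3E94 (16 bits → U+3E94).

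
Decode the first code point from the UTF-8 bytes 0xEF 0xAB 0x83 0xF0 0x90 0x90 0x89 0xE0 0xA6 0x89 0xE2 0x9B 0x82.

U+FAC3

Offset 0: leading byte 0xEF = 11101111 → 3-byte char #1 = EF AB 83.
Leading byte 0xEF = 11101111 matches 1110xxxx → 3-byte sequence.
Byte 1: 0xEF = 11101111, payload 1111 (4 bits).
Byte 2: 0xAB = 10101011 (10xxxxxx ✓), payload 101011.
Byte 3: 0x83 = 10000011 (10xxxxxx ✓), payload 000011.
Concatenate: 1111101011000011 = 0xFAC3 (16 bits → U+FAC3).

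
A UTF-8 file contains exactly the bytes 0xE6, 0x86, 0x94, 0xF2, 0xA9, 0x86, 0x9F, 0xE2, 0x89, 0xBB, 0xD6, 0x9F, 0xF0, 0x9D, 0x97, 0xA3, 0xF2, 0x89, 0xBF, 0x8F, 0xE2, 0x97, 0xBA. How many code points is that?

7

Byte at offset 0: 0xE6 = 11100110 → 3-byte char (#1). Advance 3.
Byte at offset 3: 0xF2 = 11110010 → 4-byte char (#2). Advance 4.
Byte at offset 7: 0xE2 = 11100010 → 3-byte char (#3). Advance 3.
Byte at offset 10: 0xD6 = 11010110 → 2-byte char (#4). Advance 2.
Byte at offset 12: 0xF0 = 11110000 → 4-byte char (#5). Advance 4.
Byte at offset 16: 0xF2 = 11110010 → 4-byte char (#6). Advance 4.
Byte at offset 20: 0xE2 = 11100010 → 3-byte char (#7). Advance 3.
Reached end at offset 23 after 7 code points.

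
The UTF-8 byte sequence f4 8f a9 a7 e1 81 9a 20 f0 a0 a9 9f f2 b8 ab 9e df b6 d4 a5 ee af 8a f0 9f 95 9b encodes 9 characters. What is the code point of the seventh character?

Offset 0: leading byte 0xF4 = 11110100 → 4-byte char #1 = F4 8F A9 A7.
Offset 4: leading byte 0xE1 = 11100001 → 3-byte char #2 = E1 81 9A.
Offset 7: leading byte 0x20 = 00100000 → 1-byte char #3 = 20.
Offset 8: leading byte 0xF0 = 11110000 → 4-byte char #4 = F0 A0 A9 9F.
Offset 12: leading byte 0xF2 = 11110010 → 4-byte char #5 = F2 B8 AB 9E.
Offset 16: leading byte 0xDF = 11011111 → 2-byte char #6 = DF B6.
Offset 18: leading byte 0xD4 = 11010100 → 2-byte char #7 = D4 A5.
Leading byte 0xD4 = 11010100 matches 110xxxxx → 2-byte sequence.
Byte 1: 0xD4 = 11010100, payload 10100 (5 bits).
Byte 2: 0xA5 = 10100101 (10xxxxxx ✓), payload 100101.
Concatenate: 10100100101 = 0x525 (11 bits → U+0525).

U+0525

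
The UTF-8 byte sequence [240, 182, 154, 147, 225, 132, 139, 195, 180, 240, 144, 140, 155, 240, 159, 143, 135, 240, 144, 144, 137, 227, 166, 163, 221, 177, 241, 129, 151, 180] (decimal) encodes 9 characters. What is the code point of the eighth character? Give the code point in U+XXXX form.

Offset 0: leading byte 0xF0 = 11110000 → 4-byte char #1 = F0 B6 9A 93.
Offset 4: leading byte 0xE1 = 11100001 → 3-byte char #2 = E1 84 8B.
Offset 7: leading byte 0xC3 = 11000011 → 2-byte char #3 = C3 B4.
Offset 9: leading byte 0xF0 = 11110000 → 4-byte char #4 = F0 90 8C 9B.
Offset 13: leading byte 0xF0 = 11110000 → 4-byte char #5 = F0 9F 8F 87.
Offset 17: leading byte 0xF0 = 11110000 → 4-byte char #6 = F0 90 90 89.
Offset 21: leading byte 0xE3 = 11100011 → 3-byte char #7 = E3 A6 A3.
Offset 24: leading byte 0xDD = 11011101 → 2-byte char #8 = DD B1.
Leading byte 0xDD = 11011101 matches 110xxxxx → 2-byte sequence.
Byte 1: 0xDD = 11011101, payload 11101 (5 bits).
Byte 2: 0xB1 = 10110001 (10xxxxxx ✓), payload 110001.
Concatenate: 11101110001 = 0x771 (11 bits → U+0771).

U+0771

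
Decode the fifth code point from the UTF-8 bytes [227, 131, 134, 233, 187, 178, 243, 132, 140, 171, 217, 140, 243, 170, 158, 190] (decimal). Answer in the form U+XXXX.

U+EA7BE

Offset 0: leading byte 0xE3 = 11100011 → 3-byte char #1 = E3 83 86.
Offset 3: leading byte 0xE9 = 11101001 → 3-byte char #2 = E9 BB B2.
Offset 6: leading byte 0xF3 = 11110011 → 4-byte char #3 = F3 84 8C AB.
Offset 10: leading byte 0xD9 = 11011001 → 2-byte char #4 = D9 8C.
Offset 12: leading byte 0xF3 = 11110011 → 4-byte char #5 = F3 AA 9E BE.
Leading byte 0xF3 = 11110011 matches 11110xxx → 4-byte sequence.
Byte 1: 0xF3 = 11110011, payload 011 (3 bits).
Byte 2: 0xAA = 10101010 (10xxxxxx ✓), payload 101010.
Byte 3: 0x9E = 10011110 (10xxxxxx ✓), payload 011110.
Byte 4: 0xBE = 10111110 (10xxxxxx ✓), payload 111110.
Concatenate: 011101010011110111110 = 0xEA7BE (21 bits → U+EA7BE).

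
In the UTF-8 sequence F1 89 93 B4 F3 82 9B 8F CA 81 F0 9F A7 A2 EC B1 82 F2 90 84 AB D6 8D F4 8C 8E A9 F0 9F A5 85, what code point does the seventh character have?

U+058D

Offset 0: leading byte 0xF1 = 11110001 → 4-byte char #1 = F1 89 93 B4.
Offset 4: leading byte 0xF3 = 11110011 → 4-byte char #2 = F3 82 9B 8F.
Offset 8: leading byte 0xCA = 11001010 → 2-byte char #3 = CA 81.
Offset 10: leading byte 0xF0 = 11110000 → 4-byte char #4 = F0 9F A7 A2.
Offset 14: leading byte 0xEC = 11101100 → 3-byte char #5 = EC B1 82.
Offset 17: leading byte 0xF2 = 11110010 → 4-byte char #6 = F2 90 84 AB.
Offset 21: leading byte 0xD6 = 11010110 → 2-byte char #7 = D6 8D.
Leading byte 0xD6 = 11010110 matches 110xxxxx → 2-byte sequence.
Byte 1: 0xD6 = 11010110, payload 10110 (5 bits).
Byte 2: 0x8D = 10001101 (10xxxxxx ✓), payload 001101.
Concatenate: 10110001101 = 0x58D (11 bits → U+058D).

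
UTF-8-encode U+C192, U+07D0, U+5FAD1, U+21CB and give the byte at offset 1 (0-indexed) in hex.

U+C192 → 3-byte form EC 86 92 at offsets 0–2.
Offset 1 falls in char 1's range; it's byte 2 of EC 86 92 = 0x86.

0x86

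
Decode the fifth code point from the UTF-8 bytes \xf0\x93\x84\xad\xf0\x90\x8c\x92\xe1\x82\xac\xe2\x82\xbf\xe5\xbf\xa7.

Offset 0: leading byte 0xF0 = 11110000 → 4-byte char #1 = F0 93 84 AD.
Offset 4: leading byte 0xF0 = 11110000 → 4-byte char #2 = F0 90 8C 92.
Offset 8: leading byte 0xE1 = 11100001 → 3-byte char #3 = E1 82 AC.
Offset 11: leading byte 0xE2 = 11100010 → 3-byte char #4 = E2 82 BF.
Offset 14: leading byte 0xE5 = 11100101 → 3-byte char #5 = E5 BF A7.
Leading byte 0xE5 = 11100101 matches 1110xxxx → 3-byte sequence.
Byte 1: 0xE5 = 11100101, payload 0101 (4 bits).
Byte 2: 0xBF = 10111111 (10xxxxxx ✓), payload 111111.
Byte 3: 0xA7 = 10100111 (10xxxxxx ✓), payload 100111.
Concatenate: 0101111111100111 = 0x5FE7 (16 bits → U+5FE7).

U+5FE7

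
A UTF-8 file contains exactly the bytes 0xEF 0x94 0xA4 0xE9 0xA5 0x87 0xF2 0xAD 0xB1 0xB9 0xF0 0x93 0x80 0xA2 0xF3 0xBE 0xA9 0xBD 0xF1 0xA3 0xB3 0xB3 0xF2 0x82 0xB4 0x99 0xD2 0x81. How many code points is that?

8

Byte at offset 0: 0xEF = 11101111 → 3-byte char (#1). Advance 3.
Byte at offset 3: 0xE9 = 11101001 → 3-byte char (#2). Advance 3.
Byte at offset 6: 0xF2 = 11110010 → 4-byte char (#3). Advance 4.
Byte at offset 10: 0xF0 = 11110000 → 4-byte char (#4). Advance 4.
Byte at offset 14: 0xF3 = 11110011 → 4-byte char (#5). Advance 4.
Byte at offset 18: 0xF1 = 11110001 → 4-byte char (#6). Advance 4.
Byte at offset 22: 0xF2 = 11110010 → 4-byte char (#7). Advance 4.
Byte at offset 26: 0xD2 = 11010010 → 2-byte char (#8). Advance 2.
Reached end at offset 28 after 8 code points.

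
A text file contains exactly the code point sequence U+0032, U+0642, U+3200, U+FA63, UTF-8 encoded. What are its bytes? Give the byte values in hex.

32 D9 82 E3 88 80 EF A9 A3

U+0032: 1-byte form → 32.
U+0642: 2-byte form → D9 82.
U+3200: 3-byte form → E3 88 80.
U+FA63: 3-byte form → EF A9 A3.
Concatenated (9 bytes): 32 D9 82 E3 88 80 EF A9 A3.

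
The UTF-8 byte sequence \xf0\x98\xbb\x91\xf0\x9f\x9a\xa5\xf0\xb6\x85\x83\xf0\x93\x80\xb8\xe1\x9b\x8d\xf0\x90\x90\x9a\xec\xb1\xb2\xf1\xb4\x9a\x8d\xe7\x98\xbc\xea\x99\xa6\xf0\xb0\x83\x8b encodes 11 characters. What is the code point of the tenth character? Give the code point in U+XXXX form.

Offset 0: leading byte 0xF0 = 11110000 → 4-byte char #1 = F0 98 BB 91.
Offset 4: leading byte 0xF0 = 11110000 → 4-byte char #2 = F0 9F 9A A5.
Offset 8: leading byte 0xF0 = 11110000 → 4-byte char #3 = F0 B6 85 83.
Offset 12: leading byte 0xF0 = 11110000 → 4-byte char #4 = F0 93 80 B8.
Offset 16: leading byte 0xE1 = 11100001 → 3-byte char #5 = E1 9B 8D.
Offset 19: leading byte 0xF0 = 11110000 → 4-byte char #6 = F0 90 90 9A.
Offset 23: leading byte 0xEC = 11101100 → 3-byte char #7 = EC B1 B2.
Offset 26: leading byte 0xF1 = 11110001 → 4-byte char #8 = F1 B4 9A 8D.
Offset 30: leading byte 0xE7 = 11100111 → 3-byte char #9 = E7 98 BC.
Offset 33: leading byte 0xEA = 11101010 → 3-byte char #10 = EA 99 A6.
Leading byte 0xEA = 11101010 matches 1110xxxx → 3-byte sequence.
Byte 1: 0xEA = 11101010, payload 1010 (4 bits).
Byte 2: 0x99 = 10011001 (10xxxxxx ✓), payload 011001.
Byte 3: 0xA6 = 10100110 (10xxxxxx ✓), payload 100110.
Concatenate: 1010011001100110 = 0xA666 (16 bits → U+A666).

U+A666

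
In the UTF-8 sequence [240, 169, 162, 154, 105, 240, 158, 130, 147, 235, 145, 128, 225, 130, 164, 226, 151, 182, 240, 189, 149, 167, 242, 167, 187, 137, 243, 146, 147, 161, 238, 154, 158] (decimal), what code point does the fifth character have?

Offset 0: leading byte 0xF0 = 11110000 → 4-byte char #1 = F0 A9 A2 9A.
Offset 4: leading byte 0x69 = 01101001 → 1-byte char #2 = 69.
Offset 5: leading byte 0xF0 = 11110000 → 4-byte char #3 = F0 9E 82 93.
Offset 9: leading byte 0xEB = 11101011 → 3-byte char #4 = EB 91 80.
Offset 12: leading byte 0xE1 = 11100001 → 3-byte char #5 = E1 82 A4.
Leading byte 0xE1 = 11100001 matches 1110xxxx → 3-byte sequence.
Byte 1: 0xE1 = 11100001, payload 0001 (4 bits).
Byte 2: 0x82 = 10000010 (10xxxxxx ✓), payload 000010.
Byte 3: 0xA4 = 10100100 (10xxxxxx ✓), payload 100100.
Concatenate: 0001000010100100 = 0x10A4 (16 bits → U+10A4).

U+10A4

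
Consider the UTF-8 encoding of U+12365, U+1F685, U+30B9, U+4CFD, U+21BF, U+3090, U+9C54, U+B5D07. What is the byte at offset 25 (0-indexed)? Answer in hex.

0xB4

U+12365 → 4-byte form F0 92 8D A5 at offsets 0–3.
U+1F685 → 4-byte form F0 9F 9A 85 at offsets 4–7.
U+30B9 → 3-byte form E3 82 B9 at offsets 8–10.
U+4CFD → 3-byte form E4 B3 BD at offsets 11–13.
U+21BF → 3-byte form E2 86 BF at offsets 14–16.
U+3090 → 3-byte form E3 82 90 at offsets 17–19.
U+9C54 → 3-byte form E9 B1 94 at offsets 20–22.
U+B5D07 → 4-byte form F2 B5 B4 87 at offsets 23–26.
Offset 25 falls in char 8's range; it's byte 3 of F2 B5 B4 87 = 0xB4.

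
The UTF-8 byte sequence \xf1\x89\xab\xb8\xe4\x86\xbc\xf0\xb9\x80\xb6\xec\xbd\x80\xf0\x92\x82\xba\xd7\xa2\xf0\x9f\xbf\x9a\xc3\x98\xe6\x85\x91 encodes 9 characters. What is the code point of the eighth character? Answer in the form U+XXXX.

U+00D8

Offset 0: leading byte 0xF1 = 11110001 → 4-byte char #1 = F1 89 AB B8.
Offset 4: leading byte 0xE4 = 11100100 → 3-byte char #2 = E4 86 BC.
Offset 7: leading byte 0xF0 = 11110000 → 4-byte char #3 = F0 B9 80 B6.
Offset 11: leading byte 0xEC = 11101100 → 3-byte char #4 = EC BD 80.
Offset 14: leading byte 0xF0 = 11110000 → 4-byte char #5 = F0 92 82 BA.
Offset 18: leading byte 0xD7 = 11010111 → 2-byte char #6 = D7 A2.
Offset 20: leading byte 0xF0 = 11110000 → 4-byte char #7 = F0 9F BF 9A.
Offset 24: leading byte 0xC3 = 11000011 → 2-byte char #8 = C3 98.
Leading byte 0xC3 = 11000011 matches 110xxxxx → 2-byte sequence.
Byte 1: 0xC3 = 11000011, payload 00011 (5 bits).
Byte 2: 0x98 = 10011000 (10xxxxxx ✓), payload 011000.
Concatenate: 00011011000 = 0xD8 (11 bits → U+00D8).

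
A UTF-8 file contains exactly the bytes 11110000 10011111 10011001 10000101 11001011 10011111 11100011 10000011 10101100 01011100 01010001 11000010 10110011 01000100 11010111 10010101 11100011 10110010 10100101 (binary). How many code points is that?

Byte at offset 0: 0xF0 = 11110000 → 4-byte char (#1). Advance 4.
Byte at offset 4: 0xCB = 11001011 → 2-byte char (#2). Advance 2.
Byte at offset 6: 0xE3 = 11100011 → 3-byte char (#3). Advance 3.
Byte at offset 9: 0x5C = 01011100 → 1-byte char (#4). Advance 1.
Byte at offset 10: 0x51 = 01010001 → 1-byte char (#5). Advance 1.
Byte at offset 11: 0xC2 = 11000010 → 2-byte char (#6). Advance 2.
Byte at offset 13: 0x44 = 01000100 → 1-byte char (#7). Advance 1.
Byte at offset 14: 0xD7 = 11010111 → 2-byte char (#8). Advance 2.
Byte at offset 16: 0xE3 = 11100011 → 3-byte char (#9). Advance 3.
Reached end at offset 19 after 9 code points.

9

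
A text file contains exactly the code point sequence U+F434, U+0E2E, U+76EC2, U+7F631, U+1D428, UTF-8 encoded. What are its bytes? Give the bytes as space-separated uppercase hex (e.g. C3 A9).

EF 90 B4 E0 B8 AE F1 B6 BB 82 F1 BF 98 B1 F0 9D 90 A8

U+F434: 3-byte form → EF 90 B4.
U+0E2E: 3-byte form → E0 B8 AE.
U+76EC2: 4-byte form → F1 B6 BB 82.
U+7F631: 4-byte form → F1 BF 98 B1.
U+1D428: 4-byte form → F0 9D 90 A8.
Concatenated (18 bytes): EF 90 B4 E0 B8 AE F1 B6 BB 82 F1 BF 98 B1 F0 9D 90 A8.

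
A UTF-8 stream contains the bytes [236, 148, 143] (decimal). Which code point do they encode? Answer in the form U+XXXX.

Leading byte 0xEC = 11101100 matches 1110xxxx → 3-byte sequence.
Byte 1: 0xEC = 11101100, payload 1100 (4 bits).
Byte 2: 0x94 = 10010100 (10xxxxxx ✓), payload 010100.
Byte 3: 0x8F = 10001111 (10xxxxxx ✓), payload 001111.
Concatenate: 1100010100001111 = 0xC50F (16 bits → U+C50F).

U+C50F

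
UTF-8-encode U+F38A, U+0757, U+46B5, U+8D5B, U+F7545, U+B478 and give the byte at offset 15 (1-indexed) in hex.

1-indexed offset 15 is 0-indexed offset 14.
U+F38A → 3-byte form EF 8E 8A at offsets 0–2.
U+0757 → 2-byte form DD 97 at offsets 3–4.
U+46B5 → 3-byte form E4 9A B5 at offsets 5–7.
U+8D5B → 3-byte form E8 B5 9B at offsets 8–10.
U+F7545 → 4-byte form F3 B7 95 85 at offsets 11–14.
Offset 14 falls in char 5's range; it's byte 4 of F3 B7 95 85 = 0x85.

0x85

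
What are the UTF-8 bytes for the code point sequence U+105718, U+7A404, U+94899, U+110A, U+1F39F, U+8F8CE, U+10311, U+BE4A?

U+105718: 4-byte form → F4 85 9C 98.
U+7A404: 4-byte form → F1 BA 90 84.
U+94899: 4-byte form → F2 94 A2 99.
U+110A: 3-byte form → E1 84 8A.
U+1F39F: 4-byte form → F0 9F 8E 9F.
U+8F8CE: 4-byte form → F2 8F A3 8E.
U+10311: 4-byte form → F0 90 8C 91.
U+BE4A: 3-byte form → EB B9 8A.
Concatenated (30 bytes): F4 85 9C 98 F1 BA 90 84 F2 94 A2 99 E1 84 8A F0 9F 8E 9F F2 8F A3 8E F0 90 8C 91 EB B9 8A.

F4 85 9C 98 F1 BA 90 84 F2 94 A2 99 E1 84 8A F0 9F 8E 9F F2 8F A3 8E F0 90 8C 91 EB B9 8A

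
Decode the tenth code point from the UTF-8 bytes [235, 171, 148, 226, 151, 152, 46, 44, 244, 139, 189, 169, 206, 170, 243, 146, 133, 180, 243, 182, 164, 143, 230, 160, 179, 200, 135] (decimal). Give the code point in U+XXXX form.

Offset 0: leading byte 0xEB = 11101011 → 3-byte char #1 = EB AB 94.
Offset 3: leading byte 0xE2 = 11100010 → 3-byte char #2 = E2 97 98.
Offset 6: leading byte 0x2E = 00101110 → 1-byte char #3 = 2E.
Offset 7: leading byte 0x2C = 00101100 → 1-byte char #4 = 2C.
Offset 8: leading byte 0xF4 = 11110100 → 4-byte char #5 = F4 8B BD A9.
Offset 12: leading byte 0xCE = 11001110 → 2-byte char #6 = CE AA.
Offset 14: leading byte 0xF3 = 11110011 → 4-byte char #7 = F3 92 85 B4.
Offset 18: leading byte 0xF3 = 11110011 → 4-byte char #8 = F3 B6 A4 8F.
Offset 22: leading byte 0xE6 = 11100110 → 3-byte char #9 = E6 A0 B3.
Offset 25: leading byte 0xC8 = 11001000 → 2-byte char #10 = C8 87.
Leading byte 0xC8 = 11001000 matches 110xxxxx → 2-byte sequence.
Byte 1: 0xC8 = 11001000, payload 01000 (5 bits).
Byte 2: 0x87 = 10000111 (10xxxxxx ✓), payload 000111.
Concatenate: 01000000111 = 0x207 (11 bits → U+0207).

U+0207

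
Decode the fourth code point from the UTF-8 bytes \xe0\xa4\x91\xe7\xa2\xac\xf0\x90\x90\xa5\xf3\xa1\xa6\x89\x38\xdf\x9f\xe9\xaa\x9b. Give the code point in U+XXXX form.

Offset 0: leading byte 0xE0 = 11100000 → 3-byte char #1 = E0 A4 91.
Offset 3: leading byte 0xE7 = 11100111 → 3-byte char #2 = E7 A2 AC.
Offset 6: leading byte 0xF0 = 11110000 → 4-byte char #3 = F0 90 90 A5.
Offset 10: leading byte 0xF3 = 11110011 → 4-byte char #4 = F3 A1 A6 89.
Leading byte 0xF3 = 11110011 matches 11110xxx → 4-byte sequence.
Byte 1: 0xF3 = 11110011, payload 011 (3 bits).
Byte 2: 0xA1 = 10100001 (10xxxxxx ✓), payload 100001.
Byte 3: 0xA6 = 10100110 (10xxxxxx ✓), payload 100110.
Byte 4: 0x89 = 10001001 (10xxxxxx ✓), payload 001001.
Concatenate: 011100001100110001001 = 0xE1989 (21 bits → U+E1989).

U+E1989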